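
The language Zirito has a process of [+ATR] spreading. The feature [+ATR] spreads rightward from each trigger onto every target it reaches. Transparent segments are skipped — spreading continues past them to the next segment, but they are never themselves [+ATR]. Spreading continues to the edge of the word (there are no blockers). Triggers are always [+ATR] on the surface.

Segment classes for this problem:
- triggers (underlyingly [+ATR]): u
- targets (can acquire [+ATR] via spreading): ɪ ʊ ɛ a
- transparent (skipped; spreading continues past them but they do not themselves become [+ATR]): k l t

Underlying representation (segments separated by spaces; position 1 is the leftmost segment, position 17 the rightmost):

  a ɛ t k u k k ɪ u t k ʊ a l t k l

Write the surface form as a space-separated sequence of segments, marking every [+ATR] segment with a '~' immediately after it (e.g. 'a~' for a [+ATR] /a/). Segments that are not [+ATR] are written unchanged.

a ɛ t k u~ k k ɪ~ u~ t k ʊ~ a~ l t k l

From /u/ at 5 rightward: 6 /k/ transparent; 7 /k/ transparent; 8 /ɪ/ → [+ATR]; 9 /u/ is itself a trigger — this domain ends here.
From /u/ at 9 rightward: 10 /t/ transparent; 11 /k/ transparent; 12 /ʊ/ → [+ATR]; 13 /a/ → [+ATR]; 14 /l/ transparent; 15 /t/ transparent; 16 /k/ transparent; 17 /l/ transparent; word edge.
Targets with no active source: positions 1 2 stay [-ATR].
[+ATR] positions on the surface: 5 8 9 12 13.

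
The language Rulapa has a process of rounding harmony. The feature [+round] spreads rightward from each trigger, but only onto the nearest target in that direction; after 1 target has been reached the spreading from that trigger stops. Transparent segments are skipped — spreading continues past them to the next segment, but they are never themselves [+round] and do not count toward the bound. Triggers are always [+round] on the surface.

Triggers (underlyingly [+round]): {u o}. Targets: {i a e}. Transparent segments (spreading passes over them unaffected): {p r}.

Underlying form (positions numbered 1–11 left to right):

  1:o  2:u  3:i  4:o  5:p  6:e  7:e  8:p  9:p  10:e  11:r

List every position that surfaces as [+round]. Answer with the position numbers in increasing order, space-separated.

1 2 3 4 6

From /o/ at 1 rightward: 2 /u/ is itself a trigger — this domain ends here.
From /u/ at 2 rightward: 3 /i/ → [+round]; bound reached.
From /o/ at 4 rightward: 5 /p/ transparent; 6 /e/ → [+round]; bound reached.
Targets with no active source: positions 7 10 stay [-round].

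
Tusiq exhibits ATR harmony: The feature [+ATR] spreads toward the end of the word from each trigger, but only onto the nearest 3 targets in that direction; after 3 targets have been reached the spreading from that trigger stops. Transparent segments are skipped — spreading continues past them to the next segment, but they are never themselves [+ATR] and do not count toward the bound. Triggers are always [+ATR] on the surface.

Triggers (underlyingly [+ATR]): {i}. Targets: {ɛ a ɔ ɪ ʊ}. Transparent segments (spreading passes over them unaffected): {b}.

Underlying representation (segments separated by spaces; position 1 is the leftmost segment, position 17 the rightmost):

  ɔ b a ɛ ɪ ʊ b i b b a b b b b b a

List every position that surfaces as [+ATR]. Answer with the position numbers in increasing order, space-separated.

From /i/ at 8 rightward: 9 /b/ transparent; 10 /b/ transparent; 11 /a/ → [+ATR]; 12 /b/ transparent; 13 /b/ transparent; 14 /b/ transparent; 15 /b/ transparent; 16 /b/ transparent; 17 /a/ → [+ATR]; word edge.
Targets with no active source: positions 1 3 4 5 6 stay [-ATR].

8 11 17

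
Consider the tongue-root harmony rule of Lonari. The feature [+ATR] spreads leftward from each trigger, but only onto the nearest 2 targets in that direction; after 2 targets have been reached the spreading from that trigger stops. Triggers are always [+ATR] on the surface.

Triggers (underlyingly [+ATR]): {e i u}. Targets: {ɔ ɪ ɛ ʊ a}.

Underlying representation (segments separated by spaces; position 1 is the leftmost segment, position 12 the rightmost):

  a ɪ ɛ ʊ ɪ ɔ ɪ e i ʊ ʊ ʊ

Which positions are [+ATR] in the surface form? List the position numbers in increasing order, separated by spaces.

From /e/ at 8 leftward: 7 /ɪ/ → [+ATR]; 6 /ɔ/ → [+ATR]; bound reached.
From /i/ at 9 leftward: 8 /e/ is itself a trigger — this domain ends here.
Targets with no active source: positions 1 2 3 4 5 10 11 12 stay [-ATR].

6 7 8 9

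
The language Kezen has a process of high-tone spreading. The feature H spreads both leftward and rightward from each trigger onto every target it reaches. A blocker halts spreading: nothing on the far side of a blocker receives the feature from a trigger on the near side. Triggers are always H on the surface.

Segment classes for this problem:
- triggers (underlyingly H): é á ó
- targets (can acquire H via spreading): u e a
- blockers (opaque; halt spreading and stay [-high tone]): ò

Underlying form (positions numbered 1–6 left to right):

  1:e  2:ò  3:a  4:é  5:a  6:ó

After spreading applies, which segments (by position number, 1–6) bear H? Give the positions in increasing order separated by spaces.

3 4 5 6

From /é/ at 4 rightward: 5 /a/ → H; 6 /ó/ is itself a trigger — this domain ends here.
From /é/ at 4 leftward: 3 /a/ → H; 2 /ò/ blocks.
From /ó/ at 6 rightward: word edge.
From /ó/ at 6 leftward: 5 /a/ → H; 4 /é/ is itself a trigger — this domain ends here.
Target with no active source: position 1 stays [-high tone].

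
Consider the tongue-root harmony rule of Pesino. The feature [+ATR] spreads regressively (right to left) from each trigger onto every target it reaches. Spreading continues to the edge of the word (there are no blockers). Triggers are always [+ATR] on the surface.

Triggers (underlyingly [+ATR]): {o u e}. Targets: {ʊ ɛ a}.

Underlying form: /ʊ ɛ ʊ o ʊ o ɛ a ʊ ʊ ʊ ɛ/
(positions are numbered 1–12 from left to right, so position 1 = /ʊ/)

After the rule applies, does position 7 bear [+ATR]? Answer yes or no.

no

From /o/ at 4 leftward: 3 /ʊ/ → [+ATR]; 2 /ɛ/ → [+ATR]; 1 /ʊ/ → [+ATR]; word edge.
From /o/ at 6 leftward: 5 /ʊ/ → [+ATR]; 4 /o/ is itself a trigger — this domain ends here.
Targets with no active source: positions 7 8 9 10 11 12 stay [-ATR].
[+ATR] positions on the surface: 1 2 3 4 5 6.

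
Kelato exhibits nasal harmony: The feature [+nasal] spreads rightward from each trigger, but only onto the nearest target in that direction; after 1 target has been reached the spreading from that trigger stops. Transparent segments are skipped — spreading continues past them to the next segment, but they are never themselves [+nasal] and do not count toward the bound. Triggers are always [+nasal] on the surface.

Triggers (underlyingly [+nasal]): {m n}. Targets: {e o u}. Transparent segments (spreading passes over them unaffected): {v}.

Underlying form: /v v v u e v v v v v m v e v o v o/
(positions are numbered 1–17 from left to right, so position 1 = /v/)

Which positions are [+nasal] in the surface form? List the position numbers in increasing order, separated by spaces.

From /m/ at 11 rightward: 12 /v/ transparent; 13 /e/ → [+nasal]; bound reached.
Targets with no active source: positions 4 5 15 17 stay [-nasal].

11 13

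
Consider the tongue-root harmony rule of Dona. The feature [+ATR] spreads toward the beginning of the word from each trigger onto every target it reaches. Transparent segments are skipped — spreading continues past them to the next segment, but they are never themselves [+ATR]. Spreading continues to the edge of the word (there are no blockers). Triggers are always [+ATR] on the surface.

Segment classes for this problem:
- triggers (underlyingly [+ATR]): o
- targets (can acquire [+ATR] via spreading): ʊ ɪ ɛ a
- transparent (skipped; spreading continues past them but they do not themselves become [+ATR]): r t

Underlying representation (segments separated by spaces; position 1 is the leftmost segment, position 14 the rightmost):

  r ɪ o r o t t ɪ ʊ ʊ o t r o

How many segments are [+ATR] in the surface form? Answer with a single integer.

From /o/ at 3 leftward: 2 /ɪ/ → [+ATR]; 1 /r/ transparent; word edge.
From /o/ at 5 leftward: 4 /r/ transparent; 3 /o/ is itself a trigger — this domain ends here.
From /o/ at 11 leftward: 10 /ʊ/ → [+ATR]; 9 /ʊ/ → [+ATR]; 8 /ɪ/ → [+ATR]; 7 /t/ transparent; 6 /t/ transparent; 5 /o/ is itself a trigger — this domain ends here.
From /o/ at 14 leftward: 13 /r/ transparent; 12 /t/ transparent; 11 /o/ is itself a trigger — this domain ends here.
[+ATR] positions on the surface: 2 3 5 8 9 10 11 14.

8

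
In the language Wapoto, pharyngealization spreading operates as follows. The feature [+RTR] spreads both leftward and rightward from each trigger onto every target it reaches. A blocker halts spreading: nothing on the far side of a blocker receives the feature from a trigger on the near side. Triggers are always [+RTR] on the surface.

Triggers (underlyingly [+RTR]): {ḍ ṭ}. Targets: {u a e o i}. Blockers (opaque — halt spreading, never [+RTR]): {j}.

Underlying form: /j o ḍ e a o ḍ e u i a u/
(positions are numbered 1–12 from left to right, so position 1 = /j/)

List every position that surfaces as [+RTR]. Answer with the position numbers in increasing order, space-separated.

From /ḍ/ at 3 rightward: 4 /e/ → [+RTR]; 5 /a/ → [+RTR]; 6 /o/ → [+RTR]; 7 /ḍ/ is itself a trigger — this domain ends here.
From /ḍ/ at 3 leftward: 2 /o/ → [+RTR]; 1 /j/ blocks.
From /ḍ/ at 7 rightward: 8 /e/ → [+RTR]; 9 /u/ → [+RTR]; 10 /i/ → [+RTR]; 11 /a/ → [+RTR]; 12 /u/ → [+RTR]; word edge.
From /ḍ/ at 7 leftward: 6 /o/ → [+RTR]; 5 /a/ → [+RTR]; 4 /e/ → [+RTR]; 3 /ḍ/ is itself a trigger — this domain ends here.

2 3 4 5 6 7 8 9 10 11 12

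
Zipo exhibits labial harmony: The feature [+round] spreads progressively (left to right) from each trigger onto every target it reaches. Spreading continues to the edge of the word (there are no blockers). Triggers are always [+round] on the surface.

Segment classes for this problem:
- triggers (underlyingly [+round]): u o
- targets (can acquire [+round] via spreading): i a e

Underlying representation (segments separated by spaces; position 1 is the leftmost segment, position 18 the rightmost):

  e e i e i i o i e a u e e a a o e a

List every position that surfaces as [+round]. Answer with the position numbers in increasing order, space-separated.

From /o/ at 7 rightward: 8 /i/ → [+round]; 9 /e/ → [+round]; 10 /a/ → [+round]; 11 /u/ is itself a trigger — this domain ends here.
From /u/ at 11 rightward: 12 /e/ → [+round]; 13 /e/ → [+round]; 14 /a/ → [+round]; 15 /a/ → [+round]; 16 /o/ is itself a trigger — this domain ends here.
From /o/ at 16 rightward: 17 /e/ → [+round]; 18 /a/ → [+round]; word edge.
Targets with no active source: positions 1 2 3 4 5 6 stay [-round].

7 8 9 10 11 12 13 14 15 16 17 18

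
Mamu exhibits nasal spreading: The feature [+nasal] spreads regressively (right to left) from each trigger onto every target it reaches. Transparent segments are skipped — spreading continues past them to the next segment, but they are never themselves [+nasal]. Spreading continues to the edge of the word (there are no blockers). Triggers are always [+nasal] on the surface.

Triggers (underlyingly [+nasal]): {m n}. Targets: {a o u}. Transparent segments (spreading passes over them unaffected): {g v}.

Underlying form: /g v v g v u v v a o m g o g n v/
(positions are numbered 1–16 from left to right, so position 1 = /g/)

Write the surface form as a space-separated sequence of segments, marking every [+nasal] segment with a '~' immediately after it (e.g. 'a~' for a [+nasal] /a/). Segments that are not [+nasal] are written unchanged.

g v v g v u~ v v a~ o~ m~ g o~ g n~ v

From /m/ at 11 leftward: 10 /o/ → [+nasal]; 9 /a/ → [+nasal]; 8 /v/ transparent; 7 /v/ transparent; 6 /u/ → [+nasal]; 5 /v/ transparent; 4 /g/ transparent; 3 /v/ transparent; 2 /v/ transparent; 1 /g/ transparent; word edge.
From /n/ at 15 leftward: 14 /g/ transparent; 13 /o/ → [+nasal]; 12 /g/ transparent; 11 /m/ is itself a trigger — this domain ends here.
[+nasal] positions on the surface: 6 9 10 11 13 15.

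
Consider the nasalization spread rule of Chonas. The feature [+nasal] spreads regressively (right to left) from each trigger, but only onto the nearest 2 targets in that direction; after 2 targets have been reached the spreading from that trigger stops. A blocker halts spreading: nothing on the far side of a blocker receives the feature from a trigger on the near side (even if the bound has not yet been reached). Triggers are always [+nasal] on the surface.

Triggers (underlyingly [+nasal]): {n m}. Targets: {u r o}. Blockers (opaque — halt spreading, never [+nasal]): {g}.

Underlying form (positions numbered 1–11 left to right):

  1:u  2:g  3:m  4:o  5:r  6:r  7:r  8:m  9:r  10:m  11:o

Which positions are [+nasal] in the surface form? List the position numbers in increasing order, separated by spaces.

3 6 7 8 9 10

From /m/ at 3 leftward: 2 /g/ blocks.
From /m/ at 8 leftward: 7 /r/ → [+nasal]; 6 /r/ → [+nasal]; bound reached.
From /m/ at 10 leftward: 9 /r/ → [+nasal]; 8 /m/ is itself a trigger — this domain ends here.
Targets with no active source: positions 1 4 5 11 stay [-nasal].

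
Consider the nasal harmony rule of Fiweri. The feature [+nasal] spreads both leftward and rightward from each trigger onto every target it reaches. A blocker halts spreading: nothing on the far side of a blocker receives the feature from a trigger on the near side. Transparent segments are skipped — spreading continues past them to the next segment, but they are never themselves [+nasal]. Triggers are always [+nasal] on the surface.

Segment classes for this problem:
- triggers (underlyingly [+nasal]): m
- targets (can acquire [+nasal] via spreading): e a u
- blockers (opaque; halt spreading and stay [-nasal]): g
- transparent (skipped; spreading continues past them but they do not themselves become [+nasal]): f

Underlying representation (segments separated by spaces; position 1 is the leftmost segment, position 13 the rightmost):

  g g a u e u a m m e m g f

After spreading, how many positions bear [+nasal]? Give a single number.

From /m/ at 8 rightward: 9 /m/ is itself a trigger — this domain ends here.
From /m/ at 8 leftward: 7 /a/ → [+nasal]; 6 /u/ → [+nasal]; 5 /e/ → [+nasal]; 4 /u/ → [+nasal]; 3 /a/ → [+nasal]; 2 /g/ blocks.
From /m/ at 9 rightward: 10 /e/ → [+nasal]; 11 /m/ is itself a trigger — this domain ends here.
From /m/ at 9 leftward: 8 /m/ is itself a trigger — this domain ends here.
From /m/ at 11 rightward: 12 /g/ blocks.
From /m/ at 11 leftward: 10 /e/ → [+nasal]; 9 /m/ is itself a trigger — this domain ends here.
[+nasal] positions on the surface: 3 4 5 6 7 8 9 10 11.

9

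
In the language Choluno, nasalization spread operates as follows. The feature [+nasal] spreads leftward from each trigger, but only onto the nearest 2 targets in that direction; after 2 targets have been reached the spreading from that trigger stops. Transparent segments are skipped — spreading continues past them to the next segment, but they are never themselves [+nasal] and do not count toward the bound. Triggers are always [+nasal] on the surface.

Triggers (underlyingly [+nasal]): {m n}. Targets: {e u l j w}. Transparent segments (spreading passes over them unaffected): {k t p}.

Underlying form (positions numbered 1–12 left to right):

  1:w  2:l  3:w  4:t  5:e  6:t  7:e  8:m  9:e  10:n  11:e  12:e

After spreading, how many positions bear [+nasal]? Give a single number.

From /m/ at 8 leftward: 7 /e/ → [+nasal]; 6 /t/ transparent; 5 /e/ → [+nasal]; bound reached.
From /n/ at 10 leftward: 9 /e/ → [+nasal]; 8 /m/ is itself a trigger — this domain ends here.
Targets with no active source: positions 1 2 3 11 12 stay [-nasal].
[+nasal] positions on the surface: 5 7 8 9 10.

5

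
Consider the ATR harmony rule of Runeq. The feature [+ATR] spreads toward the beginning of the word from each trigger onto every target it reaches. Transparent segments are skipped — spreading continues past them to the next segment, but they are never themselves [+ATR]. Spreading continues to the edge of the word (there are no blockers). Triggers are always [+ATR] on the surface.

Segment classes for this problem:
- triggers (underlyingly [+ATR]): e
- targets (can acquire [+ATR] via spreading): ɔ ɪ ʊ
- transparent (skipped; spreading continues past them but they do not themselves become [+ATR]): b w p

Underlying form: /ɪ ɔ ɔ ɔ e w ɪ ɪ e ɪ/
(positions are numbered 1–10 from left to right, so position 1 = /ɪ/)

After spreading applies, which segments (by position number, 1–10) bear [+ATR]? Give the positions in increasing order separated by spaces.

From /e/ at 5 leftward: 4 /ɔ/ → [+ATR]; 3 /ɔ/ → [+ATR]; 2 /ɔ/ → [+ATR]; 1 /ɪ/ → [+ATR]; word edge.
From /e/ at 9 leftward: 8 /ɪ/ → [+ATR]; 7 /ɪ/ → [+ATR]; 6 /w/ transparent; 5 /e/ is itself a trigger — this domain ends here.
Target with no active source: position 10 stays [-ATR].

1 2 3 4 5 7 8 9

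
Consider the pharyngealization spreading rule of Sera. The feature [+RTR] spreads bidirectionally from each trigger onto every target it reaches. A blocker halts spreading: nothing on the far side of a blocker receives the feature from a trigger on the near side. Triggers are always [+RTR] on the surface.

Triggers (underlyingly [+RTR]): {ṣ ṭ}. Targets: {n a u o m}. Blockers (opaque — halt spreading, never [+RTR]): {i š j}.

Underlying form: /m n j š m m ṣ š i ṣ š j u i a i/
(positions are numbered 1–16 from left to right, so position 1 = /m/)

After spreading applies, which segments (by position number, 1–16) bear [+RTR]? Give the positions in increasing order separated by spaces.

From /ṣ/ at 7 rightward: 8 /š/ blocks.
From /ṣ/ at 7 leftward: 6 /m/ → [+RTR]; 5 /m/ → [+RTR]; 4 /š/ blocks.
From /ṣ/ at 10 rightward: 11 /š/ blocks.
From /ṣ/ at 10 leftward: 9 /i/ blocks.
Targets with no active source: positions 1 2 13 15 stay [-emphatic].

5 6 7 10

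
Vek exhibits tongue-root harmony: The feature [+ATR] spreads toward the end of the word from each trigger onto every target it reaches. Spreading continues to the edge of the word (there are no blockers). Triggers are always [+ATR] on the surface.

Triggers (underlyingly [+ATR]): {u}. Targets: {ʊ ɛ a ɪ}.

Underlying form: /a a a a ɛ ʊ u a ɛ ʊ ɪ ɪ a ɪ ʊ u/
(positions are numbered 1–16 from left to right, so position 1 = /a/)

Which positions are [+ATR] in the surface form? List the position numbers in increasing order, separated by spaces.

7 8 9 10 11 12 13 14 15 16

From /u/ at 7 rightward: 8 /a/ → [+ATR]; 9 /ɛ/ → [+ATR]; 10 /ʊ/ → [+ATR]; 11 /ɪ/ → [+ATR]; 12 /ɪ/ → [+ATR]; 13 /a/ → [+ATR]; 14 /ɪ/ → [+ATR]; 15 /ʊ/ → [+ATR]; 16 /u/ is itself a trigger — this domain ends here.
From /u/ at 16 rightward: word edge.
Targets with no active source: positions 1 2 3 4 5 6 stay [-ATR].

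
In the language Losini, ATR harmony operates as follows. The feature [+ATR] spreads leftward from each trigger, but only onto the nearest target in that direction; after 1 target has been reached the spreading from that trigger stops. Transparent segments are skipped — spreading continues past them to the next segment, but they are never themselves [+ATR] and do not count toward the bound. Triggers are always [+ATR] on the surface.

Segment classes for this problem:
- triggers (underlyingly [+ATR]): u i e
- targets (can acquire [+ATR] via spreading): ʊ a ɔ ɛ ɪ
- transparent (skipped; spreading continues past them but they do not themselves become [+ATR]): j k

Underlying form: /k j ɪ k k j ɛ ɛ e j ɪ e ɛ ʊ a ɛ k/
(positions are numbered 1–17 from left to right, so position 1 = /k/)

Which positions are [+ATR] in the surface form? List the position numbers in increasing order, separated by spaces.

8 9 11 12

From /e/ at 9 leftward: 8 /ɛ/ → [+ATR]; bound reached.
From /e/ at 12 leftward: 11 /ɪ/ → [+ATR]; bound reached.
Targets with no active source: positions 3 7 13 14 15 16 stay [-ATR].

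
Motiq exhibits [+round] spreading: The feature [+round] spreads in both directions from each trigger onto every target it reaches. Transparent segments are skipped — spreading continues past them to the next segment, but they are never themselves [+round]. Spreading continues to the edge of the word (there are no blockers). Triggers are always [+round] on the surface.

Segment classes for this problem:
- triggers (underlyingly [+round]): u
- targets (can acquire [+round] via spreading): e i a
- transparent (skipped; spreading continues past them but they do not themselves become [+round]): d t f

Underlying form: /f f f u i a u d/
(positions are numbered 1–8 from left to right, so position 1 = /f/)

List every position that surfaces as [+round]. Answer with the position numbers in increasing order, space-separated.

From /u/ at 4 rightward: 5 /i/ → [+round]; 6 /a/ → [+round]; 7 /u/ is itself a trigger — this domain ends here.
From /u/ at 4 leftward: 3 /f/ transparent; 2 /f/ transparent; 1 /f/ transparent; word edge.
From /u/ at 7 rightward: 8 /d/ transparent; word edge.
From /u/ at 7 leftward: 6 /a/ → [+round]; 5 /i/ → [+round]; 4 /u/ is itself a trigger — this domain ends here.

4 5 6 7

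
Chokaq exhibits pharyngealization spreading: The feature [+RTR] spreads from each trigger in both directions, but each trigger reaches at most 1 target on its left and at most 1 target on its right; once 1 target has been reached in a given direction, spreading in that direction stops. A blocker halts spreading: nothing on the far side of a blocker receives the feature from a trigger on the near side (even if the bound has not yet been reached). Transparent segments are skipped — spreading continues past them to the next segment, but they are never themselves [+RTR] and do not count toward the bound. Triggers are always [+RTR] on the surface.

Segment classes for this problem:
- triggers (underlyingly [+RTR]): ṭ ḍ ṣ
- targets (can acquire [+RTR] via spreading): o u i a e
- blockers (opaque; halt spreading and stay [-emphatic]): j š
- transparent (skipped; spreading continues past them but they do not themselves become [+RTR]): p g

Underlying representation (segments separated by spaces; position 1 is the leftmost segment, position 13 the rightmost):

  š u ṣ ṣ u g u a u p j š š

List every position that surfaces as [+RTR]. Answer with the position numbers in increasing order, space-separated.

2 3 4 5

From /ṣ/ at 3 rightward: 4 /ṣ/ is itself a trigger — this domain ends here.
From /ṣ/ at 3 leftward: 2 /u/ → [+RTR]; bound reached.
From /ṣ/ at 4 rightward: 5 /u/ → [+RTR]; bound reached.
From /ṣ/ at 4 leftward: 3 /ṣ/ is itself a trigger — this domain ends here.
Targets with no active source: positions 7 8 9 stay [-emphatic].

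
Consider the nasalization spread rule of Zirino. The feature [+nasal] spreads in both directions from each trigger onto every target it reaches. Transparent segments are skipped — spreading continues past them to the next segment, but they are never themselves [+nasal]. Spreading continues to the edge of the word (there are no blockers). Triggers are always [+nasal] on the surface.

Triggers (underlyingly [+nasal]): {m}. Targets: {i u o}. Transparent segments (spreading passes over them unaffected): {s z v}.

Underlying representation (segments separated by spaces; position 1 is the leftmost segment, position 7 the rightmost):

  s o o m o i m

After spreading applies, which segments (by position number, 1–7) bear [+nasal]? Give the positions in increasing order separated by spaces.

2 3 4 5 6 7

From /m/ at 4 rightward: 5 /o/ → [+nasal]; 6 /i/ → [+nasal]; 7 /m/ is itself a trigger — this domain ends here.
From /m/ at 4 leftward: 3 /o/ → [+nasal]; 2 /o/ → [+nasal]; 1 /s/ transparent; word edge.
From /m/ at 7 rightward: word edge.
From /m/ at 7 leftward: 6 /i/ → [+nasal]; 5 /o/ → [+nasal]; 4 /m/ is itself a trigger — this domain ends here.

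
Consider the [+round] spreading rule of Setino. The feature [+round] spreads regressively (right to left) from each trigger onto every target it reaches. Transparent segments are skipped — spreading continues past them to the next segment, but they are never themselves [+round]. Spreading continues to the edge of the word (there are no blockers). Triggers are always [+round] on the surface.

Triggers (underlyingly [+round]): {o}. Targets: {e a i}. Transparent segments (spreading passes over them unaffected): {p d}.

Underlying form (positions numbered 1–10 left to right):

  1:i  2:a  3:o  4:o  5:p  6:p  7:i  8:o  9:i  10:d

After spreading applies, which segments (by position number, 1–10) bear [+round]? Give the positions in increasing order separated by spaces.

From /o/ at 3 leftward: 2 /a/ → [+round]; 1 /i/ → [+round]; word edge.
From /o/ at 4 leftward: 3 /o/ is itself a trigger — this domain ends here.
From /o/ at 8 leftward: 7 /i/ → [+round]; 6 /p/ transparent; 5 /p/ transparent; 4 /o/ is itself a trigger — this domain ends here.
Target with no active source: position 9 stays [-round].

1 2 3 4 7 8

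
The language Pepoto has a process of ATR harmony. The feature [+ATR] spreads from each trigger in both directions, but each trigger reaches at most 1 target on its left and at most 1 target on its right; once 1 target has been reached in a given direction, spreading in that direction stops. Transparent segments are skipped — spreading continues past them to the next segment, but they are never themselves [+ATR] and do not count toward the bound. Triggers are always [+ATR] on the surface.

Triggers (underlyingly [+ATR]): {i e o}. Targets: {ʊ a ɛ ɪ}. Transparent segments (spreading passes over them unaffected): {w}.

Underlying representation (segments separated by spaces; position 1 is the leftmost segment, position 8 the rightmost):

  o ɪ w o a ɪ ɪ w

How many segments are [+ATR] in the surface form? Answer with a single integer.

4

From /o/ at 1 rightward: 2 /ɪ/ → [+ATR]; bound reached.
From /o/ at 1 leftward: word edge.
From /o/ at 4 rightward: 5 /a/ → [+ATR]; bound reached.
From /o/ at 4 leftward: 3 /w/ transparent; 2 /ɪ/ → [+ATR]; bound reached.
Targets with no active source: positions 6 7 stay [-ATR].
[+ATR] positions on the surface: 1 2 4 5.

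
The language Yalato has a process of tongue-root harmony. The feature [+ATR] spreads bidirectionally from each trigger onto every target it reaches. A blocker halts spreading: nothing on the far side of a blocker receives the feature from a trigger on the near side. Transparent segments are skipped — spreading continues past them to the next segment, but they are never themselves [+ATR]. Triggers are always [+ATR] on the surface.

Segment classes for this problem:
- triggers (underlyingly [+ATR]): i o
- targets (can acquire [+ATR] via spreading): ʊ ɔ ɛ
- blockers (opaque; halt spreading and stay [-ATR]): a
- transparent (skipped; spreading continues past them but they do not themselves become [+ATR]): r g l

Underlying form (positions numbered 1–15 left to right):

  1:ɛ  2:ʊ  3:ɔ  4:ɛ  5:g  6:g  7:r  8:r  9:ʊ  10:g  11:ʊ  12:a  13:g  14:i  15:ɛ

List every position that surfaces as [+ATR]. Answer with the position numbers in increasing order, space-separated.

From /i/ at 14 rightward: 15 /ɛ/ → [+ATR]; word edge.
From /i/ at 14 leftward: 13 /g/ transparent; 12 /a/ blocks.
Targets with no active source: positions 1 2 3 4 9 11 stay [-ATR].

14 15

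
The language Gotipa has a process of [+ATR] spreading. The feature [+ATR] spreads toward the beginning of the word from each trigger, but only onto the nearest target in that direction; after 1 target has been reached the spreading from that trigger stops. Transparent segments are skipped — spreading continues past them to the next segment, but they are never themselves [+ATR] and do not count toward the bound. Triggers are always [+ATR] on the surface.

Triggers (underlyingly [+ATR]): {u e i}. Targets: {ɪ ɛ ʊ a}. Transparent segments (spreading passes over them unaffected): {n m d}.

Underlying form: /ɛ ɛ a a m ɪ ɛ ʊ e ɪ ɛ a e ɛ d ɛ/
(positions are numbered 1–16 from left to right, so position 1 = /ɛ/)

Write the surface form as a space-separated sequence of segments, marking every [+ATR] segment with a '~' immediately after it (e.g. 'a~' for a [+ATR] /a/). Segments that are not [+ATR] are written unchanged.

From /e/ at 9 leftward: 8 /ʊ/ → [+ATR]; bound reached.
From /e/ at 13 leftward: 12 /a/ → [+ATR]; bound reached.
Targets with no active source: positions 1 2 3 4 6 7 10 11 14 16 stay [-ATR].
[+ATR] positions on the surface: 8 9 12 13.

ɛ ɛ a a m ɪ ɛ ʊ~ e~ ɪ ɛ a~ e~ ɛ d ɛ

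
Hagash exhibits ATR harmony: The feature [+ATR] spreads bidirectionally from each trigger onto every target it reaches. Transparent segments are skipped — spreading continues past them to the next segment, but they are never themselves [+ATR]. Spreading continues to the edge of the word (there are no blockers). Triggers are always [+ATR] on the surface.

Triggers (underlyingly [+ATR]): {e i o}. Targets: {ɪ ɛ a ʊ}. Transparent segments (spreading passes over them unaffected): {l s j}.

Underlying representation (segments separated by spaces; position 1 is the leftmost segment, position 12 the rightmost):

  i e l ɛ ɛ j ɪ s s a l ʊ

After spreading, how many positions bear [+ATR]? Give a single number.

From /i/ at 1 rightward: 2 /e/ is itself a trigger — this domain ends here.
From /i/ at 1 leftward: word edge.
From /e/ at 2 rightward: 3 /l/ transparent; 4 /ɛ/ → [+ATR]; 5 /ɛ/ → [+ATR]; 6 /j/ transparent; 7 /ɪ/ → [+ATR]; 8 /s/ transparent; 9 /s/ transparent; 10 /a/ → [+ATR]; 11 /l/ transparent; 12 /ʊ/ → [+ATR]; word edge.
From /e/ at 2 leftward: 1 /i/ is itself a trigger — this domain ends here.
[+ATR] positions on the surface: 1 2 4 5 7 10 12.

7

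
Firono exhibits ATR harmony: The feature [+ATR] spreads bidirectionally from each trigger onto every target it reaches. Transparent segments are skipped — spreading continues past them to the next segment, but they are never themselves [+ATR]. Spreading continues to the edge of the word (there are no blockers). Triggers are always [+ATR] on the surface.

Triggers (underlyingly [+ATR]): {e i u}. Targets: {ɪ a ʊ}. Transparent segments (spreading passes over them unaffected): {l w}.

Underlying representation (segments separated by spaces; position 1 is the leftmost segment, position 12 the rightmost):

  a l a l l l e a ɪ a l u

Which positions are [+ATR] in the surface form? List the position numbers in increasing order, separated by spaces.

1 3 7 8 9 10 12

From /e/ at 7 rightward: 8 /a/ → [+ATR]; 9 /ɪ/ → [+ATR]; 10 /a/ → [+ATR]; 11 /l/ transparent; 12 /u/ is itself a trigger — this domain ends here.
From /e/ at 7 leftward: 6 /l/ transparent; 5 /l/ transparent; 4 /l/ transparent; 3 /a/ → [+ATR]; 2 /l/ transparent; 1 /a/ → [+ATR]; word edge.
From /u/ at 12 rightward: word edge.
From /u/ at 12 leftward: 11 /l/ transparent; 10 /a/ → [+ATR]; 9 /ɪ/ → [+ATR]; 8 /a/ → [+ATR]; 7 /e/ is itself a trigger — this domain ends here.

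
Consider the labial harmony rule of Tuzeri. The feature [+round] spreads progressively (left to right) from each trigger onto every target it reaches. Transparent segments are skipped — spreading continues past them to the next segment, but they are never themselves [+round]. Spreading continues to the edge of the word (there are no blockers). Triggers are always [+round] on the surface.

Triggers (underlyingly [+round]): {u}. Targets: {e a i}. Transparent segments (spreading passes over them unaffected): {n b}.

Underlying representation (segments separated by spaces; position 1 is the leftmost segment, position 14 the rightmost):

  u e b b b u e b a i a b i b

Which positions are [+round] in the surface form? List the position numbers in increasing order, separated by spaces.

1 2 6 7 9 10 11 13

From /u/ at 1 rightward: 2 /e/ → [+round]; 3 /b/ transparent; 4 /b/ transparent; 5 /b/ transparent; 6 /u/ is itself a trigger — this domain ends here.
From /u/ at 6 rightward: 7 /e/ → [+round]; 8 /b/ transparent; 9 /a/ → [+round]; 10 /i/ → [+round]; 11 /a/ → [+round]; 12 /b/ transparent; 13 /i/ → [+round]; 14 /b/ transparent; word edge.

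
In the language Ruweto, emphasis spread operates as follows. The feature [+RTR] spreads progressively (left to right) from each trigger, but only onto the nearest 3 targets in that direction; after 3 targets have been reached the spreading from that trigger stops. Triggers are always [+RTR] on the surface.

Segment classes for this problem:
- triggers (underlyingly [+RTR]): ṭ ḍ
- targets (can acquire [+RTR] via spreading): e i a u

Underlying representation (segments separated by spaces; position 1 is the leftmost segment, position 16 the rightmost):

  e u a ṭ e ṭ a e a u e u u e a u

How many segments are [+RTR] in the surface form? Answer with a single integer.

From /ṭ/ at 4 rightward: 5 /e/ → [+RTR]; 6 /ṭ/ is itself a trigger — this domain ends here.
From /ṭ/ at 6 rightward: 7 /a/ → [+RTR]; 8 /e/ → [+RTR]; 9 /a/ → [+RTR]; bound reached.
Targets with no active source: positions 1 2 3 10 11 12 13 14 15 16 stay [-emphatic].
[+RTR] positions on the surface: 4 5 6 7 8 9.

6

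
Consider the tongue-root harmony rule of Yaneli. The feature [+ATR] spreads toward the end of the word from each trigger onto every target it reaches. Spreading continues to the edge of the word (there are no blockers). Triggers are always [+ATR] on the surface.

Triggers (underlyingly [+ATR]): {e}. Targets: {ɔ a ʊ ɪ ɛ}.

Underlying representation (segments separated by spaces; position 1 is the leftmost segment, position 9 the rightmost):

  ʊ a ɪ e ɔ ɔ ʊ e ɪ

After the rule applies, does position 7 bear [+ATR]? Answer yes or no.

yes

From /e/ at 4 rightward: 5 /ɔ/ → [+ATR]; 6 /ɔ/ → [+ATR]; 7 /ʊ/ → [+ATR]; 8 /e/ is itself a trigger — this domain ends here.
From /e/ at 8 rightward: 9 /ɪ/ → [+ATR]; word edge.
Targets with no active source: positions 1 2 3 stay [-ATR].
[+ATR] positions on the surface: 4 5 6 7 8 9.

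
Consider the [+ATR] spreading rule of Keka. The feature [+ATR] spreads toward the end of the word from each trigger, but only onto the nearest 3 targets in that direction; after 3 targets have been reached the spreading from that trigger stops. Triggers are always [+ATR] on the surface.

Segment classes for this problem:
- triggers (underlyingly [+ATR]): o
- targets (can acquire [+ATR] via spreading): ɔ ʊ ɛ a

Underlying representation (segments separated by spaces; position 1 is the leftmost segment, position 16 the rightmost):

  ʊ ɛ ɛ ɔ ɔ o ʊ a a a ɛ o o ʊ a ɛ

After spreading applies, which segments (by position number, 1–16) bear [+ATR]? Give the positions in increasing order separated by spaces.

6 7 8 9 12 13 14 15 16

From /o/ at 6 rightward: 7 /ʊ/ → [+ATR]; 8 /a/ → [+ATR]; 9 /a/ → [+ATR]; bound reached.
From /o/ at 12 rightward: 13 /o/ is itself a trigger — this domain ends here.
From /o/ at 13 rightward: 14 /ʊ/ → [+ATR]; 15 /a/ → [+ATR]; 16 /ɛ/ → [+ATR]; bound reached.
Targets with no active source: positions 1 2 3 4 5 10 11 stay [-ATR].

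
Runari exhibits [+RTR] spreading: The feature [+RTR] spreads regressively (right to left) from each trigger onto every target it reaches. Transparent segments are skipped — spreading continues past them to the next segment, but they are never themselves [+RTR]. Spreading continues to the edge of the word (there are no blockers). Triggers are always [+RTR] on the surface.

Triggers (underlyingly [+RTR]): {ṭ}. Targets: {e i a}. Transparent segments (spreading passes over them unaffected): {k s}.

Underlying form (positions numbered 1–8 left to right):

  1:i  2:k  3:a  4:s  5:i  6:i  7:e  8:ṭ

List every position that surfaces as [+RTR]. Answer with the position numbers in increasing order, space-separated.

1 3 5 6 7 8

From /ṭ/ at 8 leftward: 7 /e/ → [+RTR]; 6 /i/ → [+RTR]; 5 /i/ → [+RTR]; 4 /s/ transparent; 3 /a/ → [+RTR]; 2 /k/ transparent; 1 /i/ → [+RTR]; word edge.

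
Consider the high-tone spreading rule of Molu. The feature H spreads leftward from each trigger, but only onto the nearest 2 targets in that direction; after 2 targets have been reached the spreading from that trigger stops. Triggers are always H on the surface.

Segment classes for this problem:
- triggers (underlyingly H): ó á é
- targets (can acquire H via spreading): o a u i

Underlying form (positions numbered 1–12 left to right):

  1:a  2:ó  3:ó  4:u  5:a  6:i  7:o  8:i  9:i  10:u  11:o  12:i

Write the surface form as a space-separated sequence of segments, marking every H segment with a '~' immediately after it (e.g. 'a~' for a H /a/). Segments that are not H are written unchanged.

From /ó/ at 2 leftward: 1 /a/ → H; word edge.
From /ó/ at 3 leftward: 2 /ó/ is itself a trigger — this domain ends here.
Targets with no active source: positions 4 5 6 7 8 9 10 11 12 stay [-high tone].
H positions on the surface: 1 2 3.

a~ ó~ ó~ u a i o i i u o i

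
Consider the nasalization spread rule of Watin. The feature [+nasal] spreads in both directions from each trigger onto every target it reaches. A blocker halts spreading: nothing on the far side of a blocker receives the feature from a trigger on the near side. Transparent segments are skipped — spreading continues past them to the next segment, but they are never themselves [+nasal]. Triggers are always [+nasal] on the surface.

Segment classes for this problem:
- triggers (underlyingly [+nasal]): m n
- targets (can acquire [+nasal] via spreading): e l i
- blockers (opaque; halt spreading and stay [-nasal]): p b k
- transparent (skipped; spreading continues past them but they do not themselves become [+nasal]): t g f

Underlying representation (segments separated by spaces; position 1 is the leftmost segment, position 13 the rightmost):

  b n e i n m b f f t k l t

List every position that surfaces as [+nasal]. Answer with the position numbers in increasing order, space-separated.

2 3 4 5 6

From /n/ at 2 rightward: 3 /e/ → [+nasal]; 4 /i/ → [+nasal]; 5 /n/ is itself a trigger — this domain ends here.
From /n/ at 2 leftward: 1 /b/ blocks.
From /n/ at 5 rightward: 6 /m/ is itself a trigger — this domain ends here.
From /n/ at 5 leftward: 4 /i/ → [+nasal]; 3 /e/ → [+nasal]; 2 /n/ is itself a trigger — this domain ends here.
From /m/ at 6 rightward: 7 /b/ blocks.
From /m/ at 6 leftward: 5 /n/ is itself a trigger — this domain ends here.
Target with no active source: position 12 stays [-nasal].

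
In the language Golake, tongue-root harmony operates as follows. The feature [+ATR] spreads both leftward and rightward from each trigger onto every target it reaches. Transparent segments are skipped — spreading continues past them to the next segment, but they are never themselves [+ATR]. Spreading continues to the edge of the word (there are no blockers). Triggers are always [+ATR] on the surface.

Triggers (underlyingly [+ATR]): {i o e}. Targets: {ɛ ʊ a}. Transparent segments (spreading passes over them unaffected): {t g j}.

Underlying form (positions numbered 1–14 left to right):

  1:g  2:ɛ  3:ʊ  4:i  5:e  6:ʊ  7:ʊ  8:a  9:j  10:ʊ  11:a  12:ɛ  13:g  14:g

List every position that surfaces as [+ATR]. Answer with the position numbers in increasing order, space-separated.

From /i/ at 4 rightward: 5 /e/ is itself a trigger — this domain ends here.
From /i/ at 4 leftward: 3 /ʊ/ → [+ATR]; 2 /ɛ/ → [+ATR]; 1 /g/ transparent; word edge.
From /e/ at 5 rightward: 6 /ʊ/ → [+ATR]; 7 /ʊ/ → [+ATR]; 8 /a/ → [+ATR]; 9 /j/ transparent; 10 /ʊ/ → [+ATR]; 11 /a/ → [+ATR]; 12 /ɛ/ → [+ATR]; 13 /g/ transparent; 14 /g/ transparent; word edge.
From /e/ at 5 leftward: 4 /i/ is itself a trigger — this domain ends here.

2 3 4 5 6 7 8 10 11 12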